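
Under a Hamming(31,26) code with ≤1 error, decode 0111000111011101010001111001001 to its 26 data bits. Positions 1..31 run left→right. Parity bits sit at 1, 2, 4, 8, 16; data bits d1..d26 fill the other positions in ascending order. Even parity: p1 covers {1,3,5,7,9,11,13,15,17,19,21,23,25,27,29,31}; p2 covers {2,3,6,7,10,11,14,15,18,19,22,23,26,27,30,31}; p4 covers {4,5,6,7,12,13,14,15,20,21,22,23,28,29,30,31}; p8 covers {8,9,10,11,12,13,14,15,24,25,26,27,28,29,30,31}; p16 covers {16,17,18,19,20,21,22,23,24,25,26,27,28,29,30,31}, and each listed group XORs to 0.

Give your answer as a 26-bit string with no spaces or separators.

10001101110010001111001001

s1 (pos 1,3,5,7,9,11,13,15,17,19,21,23,25,27,29,31): 0⊕1⊕0⊕0⊕1⊕0⊕1⊕0⊕0⊕0⊕0⊕1⊕1⊕0⊕0⊕1 = 0
s2 (pos 2,3,6,7,10,11,14,15,18,19,22,23,26,27,30,31): 1⊕1⊕0⊕0⊕1⊕0⊕1⊕0⊕1⊕0⊕1⊕1⊕0⊕0⊕0⊕1 = 0
s4 (pos 4,5,6,7,12,13,14,15,20,21,22,23,28,29,30,31): 1⊕0⊕0⊕0⊕1⊕1⊕1⊕0⊕0⊕0⊕1⊕1⊕1⊕0⊕0⊕1 = 0
s8 (pos 8,9,10,11,12,13,14,15,24,25,26,27,28,29,30,31): 1⊕1⊕1⊕0⊕1⊕1⊕1⊕0⊕1⊕1⊕0⊕0⊕1⊕0⊕0⊕1 = 0
s16 (pos 16,17,18,19,20,21,22,23,24,25,26,27,28,29,30,31): 1⊕0⊕1⊕0⊕0⊕0⊕1⊕1⊕1⊕1⊕0⊕0⊕1⊕0⊕0⊕1 = 0
Syndrome s16…s1 = 00000 → no error.
Read data bits from positions 3,5,6,7,9,10,11,12,13,14,15,17,18,19,20,21,22,23,24,25,26,27,28,29,30,31: 10001101110010001111001001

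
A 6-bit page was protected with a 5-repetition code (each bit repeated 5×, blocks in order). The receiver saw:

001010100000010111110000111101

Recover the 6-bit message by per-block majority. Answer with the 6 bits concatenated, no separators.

000101

Block 1 (00101): 2 ones → 0
Block 2 (01000): 1 one → 0
Block 3 (00010): 1 one → 0
Block 4 (11111): 5 ones → 1
Block 5 (00001): 1 one → 0
Block 6 (11101): 4 ones → 1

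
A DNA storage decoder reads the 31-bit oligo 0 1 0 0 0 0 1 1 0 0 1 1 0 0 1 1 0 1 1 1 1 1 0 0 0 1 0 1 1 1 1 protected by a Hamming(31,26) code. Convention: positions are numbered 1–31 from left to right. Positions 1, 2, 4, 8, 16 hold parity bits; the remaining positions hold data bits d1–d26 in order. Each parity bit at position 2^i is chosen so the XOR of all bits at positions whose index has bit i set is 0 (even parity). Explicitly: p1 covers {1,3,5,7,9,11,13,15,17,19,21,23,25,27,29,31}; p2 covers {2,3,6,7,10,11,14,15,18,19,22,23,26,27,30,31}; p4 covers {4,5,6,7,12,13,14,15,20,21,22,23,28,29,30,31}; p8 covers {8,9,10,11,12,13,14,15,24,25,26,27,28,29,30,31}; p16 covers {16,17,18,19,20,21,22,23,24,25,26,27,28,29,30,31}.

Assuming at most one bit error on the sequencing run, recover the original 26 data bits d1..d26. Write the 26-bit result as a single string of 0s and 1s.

00010011001011111001101111

s1 (pos 1,3,5,7,9,11,13,15,17,19,21,23,25,27,29,31): 0⊕0⊕0⊕1⊕0⊕1⊕0⊕1⊕0⊕1⊕1⊕0⊕0⊕0⊕1⊕1 = 1
s2 (pos 2,3,6,7,10,11,14,15,18,19,22,23,26,27,30,31): 1⊕0⊕0⊕1⊕0⊕1⊕0⊕1⊕1⊕1⊕1⊕0⊕1⊕0⊕1⊕1 = 0
s4 (pos 4,5,6,7,12,13,14,15,20,21,22,23,28,29,30,31): 0⊕0⊕0⊕1⊕1⊕0⊕0⊕1⊕1⊕1⊕1⊕0⊕1⊕1⊕1⊕1 = 0
s8 (pos 8,9,10,11,12,13,14,15,24,25,26,27,28,29,30,31): 1⊕0⊕0⊕1⊕1⊕0⊕0⊕1⊕0⊕0⊕1⊕0⊕1⊕1⊕1⊕1 = 1
s16 (pos 16,17,18,19,20,21,22,23,24,25,26,27,28,29,30,31): 1⊕0⊕1⊕1⊕1⊕1⊕1⊕0⊕0⊕0⊕1⊕0⊕1⊕1⊕1⊕1 = 1
Syndrome s16…s1 = 11001 → error at position 25.
Flip position 25: 0100001100110011011111000101111 → 0100001100110011011111001101111
Read data bits from positions 3,5,6,7,9,10,11,12,13,14,15,17,18,19,20,21,22,23,24,25,26,27,28,29,30,31: 00010011001011111001101111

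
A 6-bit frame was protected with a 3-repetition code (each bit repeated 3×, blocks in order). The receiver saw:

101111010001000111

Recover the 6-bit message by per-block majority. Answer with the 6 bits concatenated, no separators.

Block 1 (101): 2 ones → 1
Block 2 (111): 3 ones → 1
Block 3 (010): 1 one → 0
Block 4 (001): 1 one → 0
Block 5 (000): 0 ones → 0
Block 6 (111): 3 ones → 1

110001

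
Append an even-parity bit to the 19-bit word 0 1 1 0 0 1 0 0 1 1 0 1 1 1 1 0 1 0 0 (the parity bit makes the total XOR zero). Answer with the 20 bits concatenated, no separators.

01100100110111101000

XOR of the 19 data bits: 0⊕1⊕1⊕0⊕0⊕1⊕0⊕0⊕1⊕1⊕0⊕1⊕1⊕1⊕1⊕0⊕1⊕0⊕0 = 0
Parity bit = 0 (so all 20 bits XOR to 0).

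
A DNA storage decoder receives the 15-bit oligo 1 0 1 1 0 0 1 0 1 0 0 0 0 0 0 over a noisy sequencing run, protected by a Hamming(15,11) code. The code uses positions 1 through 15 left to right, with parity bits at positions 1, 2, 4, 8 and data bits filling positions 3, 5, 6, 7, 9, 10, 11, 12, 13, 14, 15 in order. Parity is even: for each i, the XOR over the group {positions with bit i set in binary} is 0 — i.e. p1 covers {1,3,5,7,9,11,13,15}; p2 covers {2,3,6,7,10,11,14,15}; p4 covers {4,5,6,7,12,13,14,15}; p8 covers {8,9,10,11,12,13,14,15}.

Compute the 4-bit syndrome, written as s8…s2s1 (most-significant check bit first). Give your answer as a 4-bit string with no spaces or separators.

1000

s1 (pos 1,3,5,7,9,11,13,15): 1⊕1⊕0⊕1⊕1⊕0⊕0⊕0 = 0
s2 (pos 2,3,6,7,10,11,14,15): 0⊕1⊕0⊕1⊕0⊕0⊕0⊕0 = 0
s4 (pos 4,5,6,7,12,13,14,15): 1⊕0⊕0⊕1⊕0⊕0⊕0⊕0 = 0
s8 (pos 8,9,10,11,12,13,14,15): 0⊕1⊕0⊕0⊕0⊕0⊕0⊕0 = 1
Syndrome s8…s1 = 1000 → error at position 8.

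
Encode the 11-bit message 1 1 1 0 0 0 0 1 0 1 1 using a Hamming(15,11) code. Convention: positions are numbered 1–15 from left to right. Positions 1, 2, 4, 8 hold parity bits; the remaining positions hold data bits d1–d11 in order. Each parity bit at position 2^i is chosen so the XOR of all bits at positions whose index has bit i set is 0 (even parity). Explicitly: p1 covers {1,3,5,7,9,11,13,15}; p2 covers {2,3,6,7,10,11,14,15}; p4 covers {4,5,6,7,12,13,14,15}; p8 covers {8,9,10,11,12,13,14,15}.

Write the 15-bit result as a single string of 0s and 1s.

101111010001011

Place data at non-parity positions: p1 p2 1 p4 1 1 0 p8 0 0 0 1 0 1 1
p1 (pos 1,3,5,7,9,11,13,15): XOR of data positions = 1⊕1⊕0⊕0⊕0⊕0⊕1 = 1
p2 (pos 2,3,6,7,10,11,14,15): XOR of data positions = 1⊕1⊕0⊕0⊕0⊕1⊕1 = 0
p4 (pos 4,5,6,7,12,13,14,15): XOR of data positions = 1⊕1⊕0⊕1⊕0⊕1⊕1 = 1
p8 (pos 8,9,10,11,12,13,14,15): XOR of data positions = 0⊕0⊕0⊕1⊕0⊕1⊕1 = 1
Codeword: 101111010001011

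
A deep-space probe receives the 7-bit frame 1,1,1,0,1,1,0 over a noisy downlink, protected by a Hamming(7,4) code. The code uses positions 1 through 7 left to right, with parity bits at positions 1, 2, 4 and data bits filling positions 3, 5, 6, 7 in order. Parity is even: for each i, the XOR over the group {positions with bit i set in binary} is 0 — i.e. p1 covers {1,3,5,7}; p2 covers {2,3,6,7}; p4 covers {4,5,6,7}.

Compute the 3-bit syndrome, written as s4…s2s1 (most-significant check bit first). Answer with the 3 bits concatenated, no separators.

s1 (pos 1,3,5,7): 1⊕1⊕1⊕0 = 1
s2 (pos 2,3,6,7): 1⊕1⊕1⊕0 = 1
s4 (pos 4,5,6,7): 0⊕1⊕1⊕0 = 0
Syndrome s4…s1 = 011 → error at position 3.

011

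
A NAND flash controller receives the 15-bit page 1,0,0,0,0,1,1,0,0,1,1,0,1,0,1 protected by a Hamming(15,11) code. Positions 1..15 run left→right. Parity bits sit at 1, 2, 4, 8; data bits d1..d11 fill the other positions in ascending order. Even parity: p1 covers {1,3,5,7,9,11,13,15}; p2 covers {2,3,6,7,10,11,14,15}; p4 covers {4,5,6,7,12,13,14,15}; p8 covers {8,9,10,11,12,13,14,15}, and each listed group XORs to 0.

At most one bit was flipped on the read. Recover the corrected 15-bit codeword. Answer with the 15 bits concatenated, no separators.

s1 (pos 1,3,5,7,9,11,13,15): 1⊕0⊕0⊕1⊕0⊕1⊕1⊕1 = 1
s2 (pos 2,3,6,7,10,11,14,15): 0⊕0⊕1⊕1⊕1⊕1⊕0⊕1 = 1
s4 (pos 4,5,6,7,12,13,14,15): 0⊕0⊕1⊕1⊕0⊕1⊕0⊕1 = 0
s8 (pos 8,9,10,11,12,13,14,15): 0⊕0⊕1⊕1⊕0⊕1⊕0⊕1 = 0
Syndrome s8…s1 = 0011 → error at position 3.
Flip position 3: 100001100110101 → 101001100110101

101001100110101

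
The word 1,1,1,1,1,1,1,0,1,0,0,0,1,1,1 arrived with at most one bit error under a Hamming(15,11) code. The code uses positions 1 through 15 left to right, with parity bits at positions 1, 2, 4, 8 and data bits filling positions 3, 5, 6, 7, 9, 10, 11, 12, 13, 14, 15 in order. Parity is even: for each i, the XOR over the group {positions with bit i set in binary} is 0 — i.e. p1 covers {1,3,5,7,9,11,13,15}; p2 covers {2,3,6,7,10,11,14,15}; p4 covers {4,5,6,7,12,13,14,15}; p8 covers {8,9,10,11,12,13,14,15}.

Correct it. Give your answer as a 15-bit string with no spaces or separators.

111101101000111

s1 (pos 1,3,5,7,9,11,13,15): 1⊕1⊕1⊕1⊕1⊕0⊕1⊕1 = 1
s2 (pos 2,3,6,7,10,11,14,15): 1⊕1⊕1⊕1⊕0⊕0⊕1⊕1 = 0
s4 (pos 4,5,6,7,12,13,14,15): 1⊕1⊕1⊕1⊕0⊕1⊕1⊕1 = 1
s8 (pos 8,9,10,11,12,13,14,15): 0⊕1⊕0⊕0⊕0⊕1⊕1⊕1 = 0
Syndrome s8…s1 = 0101 → error at position 5.
Flip position 5: 111111101000111 → 111101101000111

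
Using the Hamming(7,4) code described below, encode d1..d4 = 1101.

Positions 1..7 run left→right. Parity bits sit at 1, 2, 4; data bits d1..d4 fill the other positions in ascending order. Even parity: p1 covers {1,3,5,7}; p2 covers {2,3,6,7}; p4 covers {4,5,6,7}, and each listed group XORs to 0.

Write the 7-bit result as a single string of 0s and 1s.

1010101

Place data at non-parity positions: p1 p2 1 p4 1 0 1
p1 (pos 1,3,5,7): XOR of data positions = 1⊕1⊕1 = 1
p2 (pos 2,3,6,7): XOR of data positions = 1⊕0⊕1 = 0
p4 (pos 4,5,6,7): XOR of data positions = 1⊕0⊕1 = 0
Codeword: 1010101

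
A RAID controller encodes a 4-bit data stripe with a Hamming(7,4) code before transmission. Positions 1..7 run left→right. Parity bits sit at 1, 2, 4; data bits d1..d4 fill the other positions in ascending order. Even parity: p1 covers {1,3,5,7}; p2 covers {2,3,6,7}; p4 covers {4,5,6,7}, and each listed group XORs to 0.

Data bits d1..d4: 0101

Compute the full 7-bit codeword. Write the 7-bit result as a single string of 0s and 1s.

Place data at non-parity positions: p1 p2 0 p4 1 0 1
p1 (pos 1,3,5,7): XOR of data positions = 0⊕1⊕1 = 0
p2 (pos 2,3,6,7): XOR of data positions = 0⊕0⊕1 = 1
p4 (pos 4,5,6,7): XOR of data positions = 1⊕0⊕1 = 0
Codeword: 0100101

0100101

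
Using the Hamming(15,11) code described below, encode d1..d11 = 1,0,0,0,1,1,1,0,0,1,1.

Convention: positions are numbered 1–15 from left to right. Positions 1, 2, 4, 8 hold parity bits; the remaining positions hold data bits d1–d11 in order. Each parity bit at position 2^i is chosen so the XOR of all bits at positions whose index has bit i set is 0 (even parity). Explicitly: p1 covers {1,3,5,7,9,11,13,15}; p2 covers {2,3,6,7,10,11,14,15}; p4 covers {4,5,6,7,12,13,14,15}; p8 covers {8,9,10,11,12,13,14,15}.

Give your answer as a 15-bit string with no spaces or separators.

011000011110011

Place data at non-parity positions: p1 p2 1 p4 0 0 0 p8 1 1 1 0 0 1 1
p1 (pos 1,3,5,7,9,11,13,15): XOR of data positions = 1⊕0⊕0⊕1⊕1⊕0⊕1 = 0
p2 (pos 2,3,6,7,10,11,14,15): XOR of data positions = 1⊕0⊕0⊕1⊕1⊕1⊕1 = 1
p4 (pos 4,5,6,7,12,13,14,15): XOR of data positions = 0⊕0⊕0⊕0⊕0⊕1⊕1 = 0
p8 (pos 8,9,10,11,12,13,14,15): XOR of data positions = 1⊕1⊕1⊕0⊕0⊕1⊕1 = 1
Codeword: 011000011110011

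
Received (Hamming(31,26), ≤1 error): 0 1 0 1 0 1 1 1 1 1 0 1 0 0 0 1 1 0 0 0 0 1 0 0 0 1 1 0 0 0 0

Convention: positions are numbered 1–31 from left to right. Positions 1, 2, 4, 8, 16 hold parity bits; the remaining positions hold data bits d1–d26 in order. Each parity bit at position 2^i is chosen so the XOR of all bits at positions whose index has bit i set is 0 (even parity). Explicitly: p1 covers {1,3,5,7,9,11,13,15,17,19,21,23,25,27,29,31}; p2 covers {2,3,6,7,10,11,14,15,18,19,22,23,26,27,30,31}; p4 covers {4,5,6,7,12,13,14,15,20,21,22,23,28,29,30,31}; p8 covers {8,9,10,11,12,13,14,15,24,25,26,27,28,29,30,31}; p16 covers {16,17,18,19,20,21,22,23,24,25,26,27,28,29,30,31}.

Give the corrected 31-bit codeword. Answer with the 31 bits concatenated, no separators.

0101011111010001100000000110000

s1 (pos 1,3,5,7,9,11,13,15,17,19,21,23,25,27,29,31): 0⊕0⊕0⊕1⊕1⊕0⊕0⊕0⊕1⊕0⊕0⊕0⊕0⊕1⊕0⊕0 = 0
s2 (pos 2,3,6,7,10,11,14,15,18,19,22,23,26,27,30,31): 1⊕0⊕1⊕1⊕1⊕0⊕0⊕0⊕0⊕0⊕1⊕0⊕1⊕1⊕0⊕0 = 1
s4 (pos 4,5,6,7,12,13,14,15,20,21,22,23,28,29,30,31): 1⊕0⊕1⊕1⊕1⊕0⊕0⊕0⊕0⊕0⊕1⊕0⊕0⊕0⊕0⊕0 = 1
s8 (pos 8,9,10,11,12,13,14,15,24,25,26,27,28,29,30,31): 1⊕1⊕1⊕0⊕1⊕0⊕0⊕0⊕0⊕0⊕1⊕1⊕0⊕0⊕0⊕0 = 0
s16 (pos 16,17,18,19,20,21,22,23,24,25,26,27,28,29,30,31): 1⊕1⊕0⊕0⊕0⊕0⊕1⊕0⊕0⊕0⊕1⊕1⊕0⊕0⊕0⊕0 = 1
Syndrome s16…s1 = 10110 → error at position 22.
Flip position 22: 0101011111010001100001000110000 → 0101011111010001100000000110000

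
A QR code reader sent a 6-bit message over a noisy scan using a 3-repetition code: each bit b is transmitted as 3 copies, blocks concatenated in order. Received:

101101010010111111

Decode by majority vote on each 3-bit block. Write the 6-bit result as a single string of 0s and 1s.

110011

Block 1 (101): 2 ones → 1
Block 2 (101): 2 ones → 1
Block 3 (010): 1 one → 0
Block 4 (010): 1 one → 0
Block 5 (111): 3 ones → 1
Block 6 (111): 3 ones → 1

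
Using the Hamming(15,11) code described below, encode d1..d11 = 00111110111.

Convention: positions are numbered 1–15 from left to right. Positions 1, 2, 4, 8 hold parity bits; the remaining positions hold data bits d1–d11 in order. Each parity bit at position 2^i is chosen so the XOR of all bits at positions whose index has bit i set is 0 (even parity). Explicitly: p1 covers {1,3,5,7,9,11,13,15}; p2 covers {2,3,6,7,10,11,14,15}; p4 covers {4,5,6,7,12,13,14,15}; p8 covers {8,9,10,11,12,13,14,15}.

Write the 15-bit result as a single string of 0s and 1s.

100101101110111

Place data at non-parity positions: p1 p2 0 p4 0 1 1 p8 1 1 1 0 1 1 1
p1 (pos 1,3,5,7,9,11,13,15): XOR of data positions = 0⊕0⊕1⊕1⊕1⊕1⊕1 = 1
p2 (pos 2,3,6,7,10,11,14,15): XOR of data positions = 0⊕1⊕1⊕1⊕1⊕1⊕1 = 0
p4 (pos 4,5,6,7,12,13,14,15): XOR of data positions = 0⊕1⊕1⊕0⊕1⊕1⊕1 = 1
p8 (pos 8,9,10,11,12,13,14,15): XOR of data positions = 1⊕1⊕1⊕0⊕1⊕1⊕1 = 0
Codeword: 100101101110111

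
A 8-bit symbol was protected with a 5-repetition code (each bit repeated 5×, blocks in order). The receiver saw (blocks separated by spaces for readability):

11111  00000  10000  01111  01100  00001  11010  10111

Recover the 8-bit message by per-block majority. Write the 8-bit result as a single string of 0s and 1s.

10010011

Block 1 (11111): 5 ones → 1
Block 2 (00000): 0 ones → 0
Block 3 (10000): 1 one → 0
Block 4 (01111): 4 ones → 1
Block 5 (01100): 2 ones → 0
Block 6 (00001): 1 one → 0
Block 7 (11010): 3 ones → 1
Block 8 (10111): 4 ones → 1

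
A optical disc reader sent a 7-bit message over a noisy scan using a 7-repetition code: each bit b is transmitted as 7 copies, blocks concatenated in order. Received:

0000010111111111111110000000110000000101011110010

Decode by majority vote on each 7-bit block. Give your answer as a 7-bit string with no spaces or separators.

0110001

Block 1 (0000010): 1 one → 0
Block 2 (1111111): 7 ones → 1
Block 3 (1111111): 7 ones → 1
Block 4 (0000000): 0 ones → 0
Block 5 (1100000): 2 ones → 0
Block 6 (0010101): 3 ones → 0
Block 7 (1110010): 4 ones → 1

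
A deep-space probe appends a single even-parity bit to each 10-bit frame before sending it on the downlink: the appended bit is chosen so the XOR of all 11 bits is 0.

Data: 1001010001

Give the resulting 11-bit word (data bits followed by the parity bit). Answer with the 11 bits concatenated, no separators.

10010100010

XOR of the 10 data bits: 1⊕0⊕0⊕1⊕0⊕1⊕0⊕0⊕0⊕1 = 0
Parity bit = 0 (so all 11 bits XOR to 0).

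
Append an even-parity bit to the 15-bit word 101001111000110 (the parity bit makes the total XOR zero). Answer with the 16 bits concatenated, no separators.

XOR of the 15 data bits: 1⊕0⊕1⊕0⊕0⊕1⊕1⊕1⊕1⊕0⊕0⊕0⊕1⊕1⊕0 = 0
Parity bit = 0 (so all 16 bits XOR to 0).

1010011110001100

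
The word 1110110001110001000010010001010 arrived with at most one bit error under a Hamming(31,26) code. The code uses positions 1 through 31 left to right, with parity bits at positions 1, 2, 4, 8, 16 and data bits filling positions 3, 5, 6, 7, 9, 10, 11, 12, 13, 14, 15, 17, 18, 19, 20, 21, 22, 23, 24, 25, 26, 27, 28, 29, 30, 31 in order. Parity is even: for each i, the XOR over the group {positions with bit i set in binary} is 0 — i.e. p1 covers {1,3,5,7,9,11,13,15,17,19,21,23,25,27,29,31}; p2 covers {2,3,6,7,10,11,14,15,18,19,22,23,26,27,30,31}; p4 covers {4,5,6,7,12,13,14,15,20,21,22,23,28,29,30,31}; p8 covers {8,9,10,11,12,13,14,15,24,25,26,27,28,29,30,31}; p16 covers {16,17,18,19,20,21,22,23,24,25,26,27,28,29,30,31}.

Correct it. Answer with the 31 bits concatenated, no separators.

s1 (pos 1,3,5,7,9,11,13,15,17,19,21,23,25,27,29,31): 1⊕1⊕1⊕0⊕0⊕1⊕0⊕0⊕0⊕0⊕1⊕0⊕0⊕0⊕0⊕0 = 1
s2 (pos 2,3,6,7,10,11,14,15,18,19,22,23,26,27,30,31): 1⊕1⊕1⊕0⊕1⊕1⊕0⊕0⊕0⊕0⊕0⊕0⊕0⊕0⊕1⊕0 = 0
s4 (pos 4,5,6,7,12,13,14,15,20,21,22,23,28,29,30,31): 0⊕1⊕1⊕0⊕1⊕0⊕0⊕0⊕0⊕1⊕0⊕0⊕1⊕0⊕1⊕0 = 0
s8 (pos 8,9,10,11,12,13,14,15,24,25,26,27,28,29,30,31): 0⊕0⊕1⊕1⊕1⊕0⊕0⊕0⊕1⊕0⊕0⊕0⊕1⊕0⊕1⊕0 = 0
s16 (pos 16,17,18,19,20,21,22,23,24,25,26,27,28,29,30,31): 1⊕0⊕0⊕0⊕0⊕1⊕0⊕0⊕1⊕0⊕0⊕0⊕1⊕0⊕1⊕0 = 1
Syndrome s16…s1 = 10001 → error at position 17.
Flip position 17: 1110110001110001000010010001010 → 1110110001110001100010010001010

1110110001110001100010010001010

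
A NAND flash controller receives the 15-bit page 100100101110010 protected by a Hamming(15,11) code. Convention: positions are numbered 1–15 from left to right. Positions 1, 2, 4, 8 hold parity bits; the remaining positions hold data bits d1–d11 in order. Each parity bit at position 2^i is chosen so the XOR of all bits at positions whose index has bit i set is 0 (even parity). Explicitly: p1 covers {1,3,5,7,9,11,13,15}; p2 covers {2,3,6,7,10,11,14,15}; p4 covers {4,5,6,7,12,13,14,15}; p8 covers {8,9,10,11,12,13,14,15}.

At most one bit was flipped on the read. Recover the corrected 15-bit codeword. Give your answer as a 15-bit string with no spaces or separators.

s1 (pos 1,3,5,7,9,11,13,15): 1⊕0⊕0⊕1⊕1⊕1⊕0⊕0 = 0
s2 (pos 2,3,6,7,10,11,14,15): 0⊕0⊕0⊕1⊕1⊕1⊕1⊕0 = 0
s4 (pos 4,5,6,7,12,13,14,15): 1⊕0⊕0⊕1⊕0⊕0⊕1⊕0 = 1
s8 (pos 8,9,10,11,12,13,14,15): 0⊕1⊕1⊕1⊕0⊕0⊕1⊕0 = 0
Syndrome s8…s1 = 0100 → error at position 4.
Flip position 4: 100100101110010 → 100000101110010

100000101110010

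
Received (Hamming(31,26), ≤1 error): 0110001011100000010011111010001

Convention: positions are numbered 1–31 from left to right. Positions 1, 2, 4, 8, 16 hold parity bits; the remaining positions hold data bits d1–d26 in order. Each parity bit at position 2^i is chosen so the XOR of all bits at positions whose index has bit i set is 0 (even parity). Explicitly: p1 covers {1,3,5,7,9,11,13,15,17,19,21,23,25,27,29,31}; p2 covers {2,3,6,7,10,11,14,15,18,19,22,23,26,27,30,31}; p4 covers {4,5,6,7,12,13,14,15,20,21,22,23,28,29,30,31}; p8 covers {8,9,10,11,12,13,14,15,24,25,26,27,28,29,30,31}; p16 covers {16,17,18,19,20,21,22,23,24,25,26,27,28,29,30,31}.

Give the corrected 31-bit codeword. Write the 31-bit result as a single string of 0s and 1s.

s1 (pos 1,3,5,7,9,11,13,15,17,19,21,23,25,27,29,31): 0⊕1⊕0⊕1⊕1⊕1⊕0⊕0⊕0⊕0⊕1⊕1⊕1⊕1⊕0⊕1 = 1
s2 (pos 2,3,6,7,10,11,14,15,18,19,22,23,26,27,30,31): 1⊕1⊕0⊕1⊕1⊕1⊕0⊕0⊕1⊕0⊕1⊕1⊕0⊕1⊕0⊕1 = 0
s4 (pos 4,5,6,7,12,13,14,15,20,21,22,23,28,29,30,31): 0⊕0⊕0⊕1⊕0⊕0⊕0⊕0⊕0⊕1⊕1⊕1⊕0⊕0⊕0⊕1 = 1
s8 (pos 8,9,10,11,12,13,14,15,24,25,26,27,28,29,30,31): 0⊕1⊕1⊕1⊕0⊕0⊕0⊕0⊕1⊕1⊕0⊕1⊕0⊕0⊕0⊕1 = 1
s16 (pos 16,17,18,19,20,21,22,23,24,25,26,27,28,29,30,31): 0⊕0⊕1⊕0⊕0⊕1⊕1⊕1⊕1⊕1⊕0⊕1⊕0⊕0⊕0⊕1 = 0
Syndrome s16…s1 = 01101 → error at position 13.
Flip position 13: 0110001011100000010011111010001 → 0110001011101000010011111010001

0110001011101000010011111010001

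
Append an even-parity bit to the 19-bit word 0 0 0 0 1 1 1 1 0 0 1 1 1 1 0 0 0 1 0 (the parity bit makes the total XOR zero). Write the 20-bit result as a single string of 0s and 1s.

XOR of the 19 data bits: 0⊕0⊕0⊕0⊕1⊕1⊕1⊕1⊕0⊕0⊕1⊕1⊕1⊕1⊕0⊕0⊕0⊕1⊕0 = 1
Parity bit = 1 (so all 20 bits XOR to 0).

00001111001111000101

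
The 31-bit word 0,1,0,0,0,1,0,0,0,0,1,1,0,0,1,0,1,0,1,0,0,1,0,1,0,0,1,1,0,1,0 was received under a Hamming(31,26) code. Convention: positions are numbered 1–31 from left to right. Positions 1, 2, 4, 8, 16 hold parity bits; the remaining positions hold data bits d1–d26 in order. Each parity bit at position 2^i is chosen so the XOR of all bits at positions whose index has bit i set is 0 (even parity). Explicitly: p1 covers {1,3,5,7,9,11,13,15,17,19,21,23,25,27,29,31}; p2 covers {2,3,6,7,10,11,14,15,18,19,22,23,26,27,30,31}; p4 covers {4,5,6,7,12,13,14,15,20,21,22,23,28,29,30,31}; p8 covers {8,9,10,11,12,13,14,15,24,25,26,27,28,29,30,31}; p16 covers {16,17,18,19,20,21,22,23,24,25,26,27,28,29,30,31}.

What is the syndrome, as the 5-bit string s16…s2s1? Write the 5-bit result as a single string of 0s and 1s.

11001

s1 (pos 1,3,5,7,9,11,13,15,17,19,21,23,25,27,29,31): 0⊕0⊕0⊕0⊕0⊕1⊕0⊕1⊕1⊕1⊕0⊕0⊕0⊕1⊕0⊕0 = 1
s2 (pos 2,3,6,7,10,11,14,15,18,19,22,23,26,27,30,31): 1⊕0⊕1⊕0⊕0⊕1⊕0⊕1⊕0⊕1⊕1⊕0⊕0⊕1⊕1⊕0 = 0
s4 (pos 4,5,6,7,12,13,14,15,20,21,22,23,28,29,30,31): 0⊕0⊕1⊕0⊕1⊕0⊕0⊕1⊕0⊕0⊕1⊕0⊕1⊕0⊕1⊕0 = 0
s8 (pos 8,9,10,11,12,13,14,15,24,25,26,27,28,29,30,31): 0⊕0⊕0⊕1⊕1⊕0⊕0⊕1⊕1⊕0⊕0⊕1⊕1⊕0⊕1⊕0 = 1
s16 (pos 16,17,18,19,20,21,22,23,24,25,26,27,28,29,30,31): 0⊕1⊕0⊕1⊕0⊕0⊕1⊕0⊕1⊕0⊕0⊕1⊕1⊕0⊕1⊕0 = 1
Syndrome s16…s1 = 11001 → error at position 25.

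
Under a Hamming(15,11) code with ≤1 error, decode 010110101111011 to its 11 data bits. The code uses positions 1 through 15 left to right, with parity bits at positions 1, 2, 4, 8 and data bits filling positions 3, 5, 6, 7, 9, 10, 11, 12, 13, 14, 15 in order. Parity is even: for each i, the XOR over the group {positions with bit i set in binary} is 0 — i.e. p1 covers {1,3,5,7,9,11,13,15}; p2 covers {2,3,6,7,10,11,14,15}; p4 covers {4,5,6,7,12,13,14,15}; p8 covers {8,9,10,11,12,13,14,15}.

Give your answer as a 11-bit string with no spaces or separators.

01011111011

s1 (pos 1,3,5,7,9,11,13,15): 0⊕0⊕1⊕1⊕1⊕1⊕0⊕1 = 1
s2 (pos 2,3,6,7,10,11,14,15): 1⊕0⊕0⊕1⊕1⊕1⊕1⊕1 = 0
s4 (pos 4,5,6,7,12,13,14,15): 1⊕1⊕0⊕1⊕1⊕0⊕1⊕1 = 0
s8 (pos 8,9,10,11,12,13,14,15): 0⊕1⊕1⊕1⊕1⊕0⊕1⊕1 = 0
Syndrome s8…s1 = 0001 → error at position 1.
Flip position 1: 010110101111011 → 110110101111011
Read data bits from positions 3,5,6,7,9,10,11,12,13,14,15: 01011111011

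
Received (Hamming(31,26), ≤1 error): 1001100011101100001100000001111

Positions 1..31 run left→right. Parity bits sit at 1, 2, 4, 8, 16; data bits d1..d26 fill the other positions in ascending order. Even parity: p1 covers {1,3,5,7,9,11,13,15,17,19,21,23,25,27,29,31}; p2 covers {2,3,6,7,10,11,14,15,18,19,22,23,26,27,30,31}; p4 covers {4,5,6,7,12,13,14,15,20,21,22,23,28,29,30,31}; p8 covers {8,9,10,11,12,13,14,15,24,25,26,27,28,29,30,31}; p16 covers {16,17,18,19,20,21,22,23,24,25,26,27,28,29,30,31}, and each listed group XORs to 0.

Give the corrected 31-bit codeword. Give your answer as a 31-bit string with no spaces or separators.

s1 (pos 1,3,5,7,9,11,13,15,17,19,21,23,25,27,29,31): 1⊕0⊕1⊕0⊕1⊕1⊕1⊕0⊕0⊕1⊕0⊕0⊕0⊕0⊕1⊕1 = 0
s2 (pos 2,3,6,7,10,11,14,15,18,19,22,23,26,27,30,31): 0⊕0⊕0⊕0⊕1⊕1⊕1⊕0⊕0⊕1⊕0⊕0⊕0⊕0⊕1⊕1 = 0
s4 (pos 4,5,6,7,12,13,14,15,20,21,22,23,28,29,30,31): 1⊕1⊕0⊕0⊕0⊕1⊕1⊕0⊕1⊕0⊕0⊕0⊕1⊕1⊕1⊕1 = 1
s8 (pos 8,9,10,11,12,13,14,15,24,25,26,27,28,29,30,31): 0⊕1⊕1⊕1⊕0⊕1⊕1⊕0⊕0⊕0⊕0⊕0⊕1⊕1⊕1⊕1 = 1
s16 (pos 16,17,18,19,20,21,22,23,24,25,26,27,28,29,30,31): 0⊕0⊕0⊕1⊕1⊕0⊕0⊕0⊕0⊕0⊕0⊕0⊕1⊕1⊕1⊕1 = 0
Syndrome s16…s1 = 01100 → error at position 12.
Flip position 12: 1001100011101100001100000001111 → 1001100011111100001100000001111

1001100011111100001100000001111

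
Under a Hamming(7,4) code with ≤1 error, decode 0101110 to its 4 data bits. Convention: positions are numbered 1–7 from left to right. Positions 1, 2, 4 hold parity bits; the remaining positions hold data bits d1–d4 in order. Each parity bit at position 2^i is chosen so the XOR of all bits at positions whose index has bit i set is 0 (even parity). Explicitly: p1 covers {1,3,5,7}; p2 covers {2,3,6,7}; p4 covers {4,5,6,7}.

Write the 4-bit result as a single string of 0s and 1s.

s1 (pos 1,3,5,7): 0⊕0⊕1⊕0 = 1
s2 (pos 2,3,6,7): 1⊕0⊕1⊕0 = 0
s4 (pos 4,5,6,7): 1⊕1⊕1⊕0 = 1
Syndrome s4…s1 = 101 → error at position 5.
Flip position 5: 0101110 → 0101010
Read data bits from positions 3,5,6,7: 0010

0010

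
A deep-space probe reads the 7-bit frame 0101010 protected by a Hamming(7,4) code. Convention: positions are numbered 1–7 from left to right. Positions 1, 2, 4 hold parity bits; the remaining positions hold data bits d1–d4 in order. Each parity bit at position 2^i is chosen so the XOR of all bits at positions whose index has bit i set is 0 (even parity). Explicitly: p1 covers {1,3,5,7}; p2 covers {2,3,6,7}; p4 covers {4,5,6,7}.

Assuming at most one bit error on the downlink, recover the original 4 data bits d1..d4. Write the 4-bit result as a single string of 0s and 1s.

s1 (pos 1,3,5,7): 0⊕0⊕0⊕0 = 0
s2 (pos 2,3,6,7): 1⊕0⊕1⊕0 = 0
s4 (pos 4,5,6,7): 1⊕0⊕1⊕0 = 0
Syndrome s4…s1 = 000 → no error.
Read data bits from positions 3,5,6,7: 0010

0010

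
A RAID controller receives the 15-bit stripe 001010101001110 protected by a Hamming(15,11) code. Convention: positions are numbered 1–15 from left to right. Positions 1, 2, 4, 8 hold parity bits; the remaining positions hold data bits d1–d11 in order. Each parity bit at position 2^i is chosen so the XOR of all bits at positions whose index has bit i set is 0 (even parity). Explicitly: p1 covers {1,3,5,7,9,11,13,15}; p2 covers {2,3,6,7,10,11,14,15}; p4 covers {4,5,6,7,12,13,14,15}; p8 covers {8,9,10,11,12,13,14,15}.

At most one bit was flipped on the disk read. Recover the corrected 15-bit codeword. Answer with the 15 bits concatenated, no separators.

001010001001110

s1 (pos 1,3,5,7,9,11,13,15): 0⊕1⊕1⊕1⊕1⊕0⊕1⊕0 = 1
s2 (pos 2,3,6,7,10,11,14,15): 0⊕1⊕0⊕1⊕0⊕0⊕1⊕0 = 1
s4 (pos 4,5,6,7,12,13,14,15): 0⊕1⊕0⊕1⊕1⊕1⊕1⊕0 = 1
s8 (pos 8,9,10,11,12,13,14,15): 0⊕1⊕0⊕0⊕1⊕1⊕1⊕0 = 0
Syndrome s8…s1 = 0111 → error at position 7.
Flip position 7: 001010101001110 → 001010001001110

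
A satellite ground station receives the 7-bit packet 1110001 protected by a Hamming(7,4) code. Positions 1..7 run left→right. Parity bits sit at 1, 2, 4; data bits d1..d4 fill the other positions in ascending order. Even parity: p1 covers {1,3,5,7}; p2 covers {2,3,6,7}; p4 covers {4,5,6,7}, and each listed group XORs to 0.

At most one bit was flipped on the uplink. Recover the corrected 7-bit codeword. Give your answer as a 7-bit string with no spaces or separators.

1110000

s1 (pos 1,3,5,7): 1⊕1⊕0⊕1 = 1
s2 (pos 2,3,6,7): 1⊕1⊕0⊕1 = 1
s4 (pos 4,5,6,7): 0⊕0⊕0⊕1 = 1
Syndrome s4…s1 = 111 → error at position 7.
Flip position 7: 1110001 → 1110000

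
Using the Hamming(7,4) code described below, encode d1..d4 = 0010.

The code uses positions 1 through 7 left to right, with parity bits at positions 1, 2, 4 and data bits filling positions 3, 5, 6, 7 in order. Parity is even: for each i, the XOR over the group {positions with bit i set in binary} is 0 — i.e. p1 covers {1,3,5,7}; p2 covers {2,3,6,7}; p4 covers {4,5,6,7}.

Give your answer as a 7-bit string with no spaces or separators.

Place data at non-parity positions: p1 p2 0 p4 0 1 0
p1 (pos 1,3,5,7): XOR of data positions = 0⊕0⊕0 = 0
p2 (pos 2,3,6,7): XOR of data positions = 0⊕1⊕0 = 1
p4 (pos 4,5,6,7): XOR of data positions = 0⊕1⊕0 = 1
Codeword: 0101010

0101010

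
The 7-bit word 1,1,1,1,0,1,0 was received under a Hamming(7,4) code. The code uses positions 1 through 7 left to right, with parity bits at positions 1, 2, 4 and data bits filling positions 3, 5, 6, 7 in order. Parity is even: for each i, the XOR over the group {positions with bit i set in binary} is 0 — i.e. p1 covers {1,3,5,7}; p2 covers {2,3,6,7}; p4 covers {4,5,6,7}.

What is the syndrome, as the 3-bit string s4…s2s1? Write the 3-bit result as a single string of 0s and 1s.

s1 (pos 1,3,5,7): 1⊕1⊕0⊕0 = 0
s2 (pos 2,3,6,7): 1⊕1⊕1⊕0 = 1
s4 (pos 4,5,6,7): 1⊕0⊕1⊕0 = 0
Syndrome s4…s1 = 010 → error at position 2.

010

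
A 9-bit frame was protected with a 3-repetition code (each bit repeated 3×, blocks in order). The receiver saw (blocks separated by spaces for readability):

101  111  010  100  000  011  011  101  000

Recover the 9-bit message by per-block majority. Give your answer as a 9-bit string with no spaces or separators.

Block 1 (101): 2 ones → 1
Block 2 (111): 3 ones → 1
Block 3 (010): 1 one → 0
Block 4 (100): 1 one → 0
Block 5 (000): 0 ones → 0
Block 6 (011): 2 ones → 1
Block 7 (011): 2 ones → 1
Block 8 (101): 2 ones → 1
Block 9 (000): 0 ones → 0

110001110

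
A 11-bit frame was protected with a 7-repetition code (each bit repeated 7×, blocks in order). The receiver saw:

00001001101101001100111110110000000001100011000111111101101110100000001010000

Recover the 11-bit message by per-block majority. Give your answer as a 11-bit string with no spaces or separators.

01010011100

Block 1 (0000100): 1 one → 0
Block 2 (1101101): 5 ones → 1
Block 3 (0011001): 3 ones → 0
Block 4 (1111011): 6 ones → 1
Block 5 (0000000): 0 ones → 0
Block 6 (0011000): 2 ones → 0
Block 7 (1100011): 4 ones → 1
Block 8 (1111101): 6 ones → 1
Block 9 (1011101): 5 ones → 1
Block 10 (0000000): 0 ones → 0
Block 11 (1010000): 2 ones → 0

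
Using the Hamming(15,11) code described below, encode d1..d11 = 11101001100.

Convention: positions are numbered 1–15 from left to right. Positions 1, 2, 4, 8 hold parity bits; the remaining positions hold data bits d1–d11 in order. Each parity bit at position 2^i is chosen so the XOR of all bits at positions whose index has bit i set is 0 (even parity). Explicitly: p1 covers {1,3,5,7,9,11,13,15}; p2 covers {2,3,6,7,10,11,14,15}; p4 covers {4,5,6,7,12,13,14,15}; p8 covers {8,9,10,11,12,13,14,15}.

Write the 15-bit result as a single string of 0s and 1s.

Place data at non-parity positions: p1 p2 1 p4 1 1 0 p8 1 0 0 1 1 0 0
p1 (pos 1,3,5,7,9,11,13,15): XOR of data positions = 1⊕1⊕0⊕1⊕0⊕1⊕0 = 0
p2 (pos 2,3,6,7,10,11,14,15): XOR of data positions = 1⊕1⊕0⊕0⊕0⊕0⊕0 = 0
p4 (pos 4,5,6,7,12,13,14,15): XOR of data positions = 1⊕1⊕0⊕1⊕1⊕0⊕0 = 0
p8 (pos 8,9,10,11,12,13,14,15): XOR of data positions = 1⊕0⊕0⊕1⊕1⊕0⊕0 = 1
Codeword: 001011011001100

001011011001100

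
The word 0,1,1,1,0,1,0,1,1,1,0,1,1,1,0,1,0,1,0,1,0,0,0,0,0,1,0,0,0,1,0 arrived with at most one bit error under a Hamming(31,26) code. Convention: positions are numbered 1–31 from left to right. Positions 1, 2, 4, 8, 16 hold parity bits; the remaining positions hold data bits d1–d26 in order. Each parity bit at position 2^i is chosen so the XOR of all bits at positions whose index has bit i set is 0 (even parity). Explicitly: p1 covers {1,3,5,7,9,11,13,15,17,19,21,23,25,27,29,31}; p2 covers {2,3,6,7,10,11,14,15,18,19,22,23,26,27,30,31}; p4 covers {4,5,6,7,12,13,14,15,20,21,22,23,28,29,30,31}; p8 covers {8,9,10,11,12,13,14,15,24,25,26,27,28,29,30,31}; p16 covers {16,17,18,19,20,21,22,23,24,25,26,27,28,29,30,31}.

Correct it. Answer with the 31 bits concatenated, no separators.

0111010111011101010110000100010

s1 (pos 1,3,5,7,9,11,13,15,17,19,21,23,25,27,29,31): 0⊕1⊕0⊕0⊕1⊕0⊕1⊕0⊕0⊕0⊕0⊕0⊕0⊕0⊕0⊕0 = 1
s2 (pos 2,3,6,7,10,11,14,15,18,19,22,23,26,27,30,31): 1⊕1⊕1⊕0⊕1⊕0⊕1⊕0⊕1⊕0⊕0⊕0⊕1⊕0⊕1⊕0 = 0
s4 (pos 4,5,6,7,12,13,14,15,20,21,22,23,28,29,30,31): 1⊕0⊕1⊕0⊕1⊕1⊕1⊕0⊕1⊕0⊕0⊕0⊕0⊕0⊕1⊕0 = 1
s8 (pos 8,9,10,11,12,13,14,15,24,25,26,27,28,29,30,31): 1⊕1⊕1⊕0⊕1⊕1⊕1⊕0⊕0⊕0⊕1⊕0⊕0⊕0⊕1⊕0 = 0
s16 (pos 16,17,18,19,20,21,22,23,24,25,26,27,28,29,30,31): 1⊕0⊕1⊕0⊕1⊕0⊕0⊕0⊕0⊕0⊕1⊕0⊕0⊕0⊕1⊕0 = 1
Syndrome s16…s1 = 10101 → error at position 21.
Flip position 21: 0111010111011101010100000100010 → 0111010111011101010110000100010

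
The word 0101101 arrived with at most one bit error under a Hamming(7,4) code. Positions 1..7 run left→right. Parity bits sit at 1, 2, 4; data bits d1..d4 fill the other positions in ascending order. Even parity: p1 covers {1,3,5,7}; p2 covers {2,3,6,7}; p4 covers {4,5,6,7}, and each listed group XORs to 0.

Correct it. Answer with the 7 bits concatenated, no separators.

s1 (pos 1,3,5,7): 0⊕0⊕1⊕1 = 0
s2 (pos 2,3,6,7): 1⊕0⊕0⊕1 = 0
s4 (pos 4,5,6,7): 1⊕1⊕0⊕1 = 1
Syndrome s4…s1 = 100 → error at position 4.
Flip position 4: 0101101 → 0100101

0100101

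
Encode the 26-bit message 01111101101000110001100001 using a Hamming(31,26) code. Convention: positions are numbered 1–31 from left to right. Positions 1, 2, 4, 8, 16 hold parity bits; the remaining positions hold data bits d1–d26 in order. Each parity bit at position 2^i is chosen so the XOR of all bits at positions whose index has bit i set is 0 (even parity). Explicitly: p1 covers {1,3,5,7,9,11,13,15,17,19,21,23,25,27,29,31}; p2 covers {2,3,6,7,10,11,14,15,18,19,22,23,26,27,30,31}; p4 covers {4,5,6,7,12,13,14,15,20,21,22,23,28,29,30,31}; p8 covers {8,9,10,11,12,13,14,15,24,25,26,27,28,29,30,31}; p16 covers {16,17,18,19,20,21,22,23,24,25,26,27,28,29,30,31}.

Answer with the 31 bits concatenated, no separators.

Place data at non-parity positions: p1 p2 0 p4 1 1 1 p8 1 1 0 1 1 0 1 p16 0 0 0 1 1 0 0 0 1 1 0 0 0 0 1
p1 (pos 1,3,5,7,9,11,13,15,17,19,21,23,25,27,29,31): XOR of data positions = 0⊕1⊕1⊕1⊕0⊕1⊕1⊕0⊕0⊕1⊕0⊕1⊕0⊕0⊕1 = 0
p2 (pos 2,3,6,7,10,11,14,15,18,19,22,23,26,27,30,31): XOR of data positions = 0⊕1⊕1⊕1⊕0⊕0⊕1⊕0⊕0⊕0⊕0⊕1⊕0⊕0⊕1 = 0
p4 (pos 4,5,6,7,12,13,14,15,20,21,22,23,28,29,30,31): XOR of data positions = 1⊕1⊕1⊕1⊕1⊕0⊕1⊕1⊕1⊕0⊕0⊕0⊕0⊕0⊕1 = 1
p8 (pos 8,9,10,11,12,13,14,15,24,25,26,27,28,29,30,31): XOR of data positions = 1⊕1⊕0⊕1⊕1⊕0⊕1⊕0⊕1⊕1⊕0⊕0⊕0⊕0⊕1 = 0
p16 (pos 16,17,18,19,20,21,22,23,24,25,26,27,28,29,30,31): XOR of data positions = 0⊕0⊕0⊕1⊕1⊕0⊕0⊕0⊕1⊕1⊕0⊕0⊕0⊕0⊕1 = 1
Codeword: 0001111011011011000110001100001

0001111011011011000110001100001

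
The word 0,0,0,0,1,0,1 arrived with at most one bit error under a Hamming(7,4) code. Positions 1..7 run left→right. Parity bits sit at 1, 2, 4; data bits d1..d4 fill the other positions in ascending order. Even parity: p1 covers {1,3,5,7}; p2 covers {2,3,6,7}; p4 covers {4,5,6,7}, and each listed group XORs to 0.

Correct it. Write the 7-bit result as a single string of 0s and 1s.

0100101

s1 (pos 1,3,5,7): 0⊕0⊕1⊕1 = 0
s2 (pos 2,3,6,7): 0⊕0⊕0⊕1 = 1
s4 (pos 4,5,6,7): 0⊕1⊕0⊕1 = 0
Syndrome s4…s1 = 010 → error at position 2.
Flip position 2: 0000101 → 0100101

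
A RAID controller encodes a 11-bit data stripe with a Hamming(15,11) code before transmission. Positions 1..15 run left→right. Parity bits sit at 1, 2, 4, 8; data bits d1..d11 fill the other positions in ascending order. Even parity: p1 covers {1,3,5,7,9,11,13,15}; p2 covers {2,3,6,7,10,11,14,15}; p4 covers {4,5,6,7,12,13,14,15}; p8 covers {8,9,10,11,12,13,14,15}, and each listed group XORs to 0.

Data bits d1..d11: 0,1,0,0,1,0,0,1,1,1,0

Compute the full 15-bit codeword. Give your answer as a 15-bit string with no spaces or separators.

Place data at non-parity positions: p1 p2 0 p4 1 0 0 p8 1 0 0 1 1 1 0
p1 (pos 1,3,5,7,9,11,13,15): XOR of data positions = 0⊕1⊕0⊕1⊕0⊕1⊕0 = 1
p2 (pos 2,3,6,7,10,11,14,15): XOR of data positions = 0⊕0⊕0⊕0⊕0⊕1⊕0 = 1
p4 (pos 4,5,6,7,12,13,14,15): XOR of data positions = 1⊕0⊕0⊕1⊕1⊕1⊕0 = 0
p8 (pos 8,9,10,11,12,13,14,15): XOR of data positions = 1⊕0⊕0⊕1⊕1⊕1⊕0 = 0
Codeword: 110010001001110

110010001001110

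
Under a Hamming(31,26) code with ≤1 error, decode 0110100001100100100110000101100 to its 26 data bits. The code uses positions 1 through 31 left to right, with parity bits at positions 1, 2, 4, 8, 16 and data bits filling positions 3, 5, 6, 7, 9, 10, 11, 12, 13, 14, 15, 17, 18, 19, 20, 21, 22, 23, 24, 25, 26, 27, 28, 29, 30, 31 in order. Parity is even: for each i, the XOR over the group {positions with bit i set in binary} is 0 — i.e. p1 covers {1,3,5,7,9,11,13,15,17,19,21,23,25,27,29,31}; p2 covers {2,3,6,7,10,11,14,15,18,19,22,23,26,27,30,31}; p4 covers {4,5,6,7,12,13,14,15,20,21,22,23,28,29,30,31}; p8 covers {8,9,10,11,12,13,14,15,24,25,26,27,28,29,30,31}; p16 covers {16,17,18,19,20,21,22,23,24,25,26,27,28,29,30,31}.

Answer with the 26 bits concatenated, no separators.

11000110010100110000101100

s1 (pos 1,3,5,7,9,11,13,15,17,19,21,23,25,27,29,31): 0⊕1⊕1⊕0⊕0⊕1⊕0⊕0⊕1⊕0⊕1⊕0⊕0⊕0⊕1⊕0 = 0
s2 (pos 2,3,6,7,10,11,14,15,18,19,22,23,26,27,30,31): 1⊕1⊕0⊕0⊕1⊕1⊕1⊕0⊕0⊕0⊕0⊕0⊕1⊕0⊕0⊕0 = 0
s4 (pos 4,5,6,7,12,13,14,15,20,21,22,23,28,29,30,31): 0⊕1⊕0⊕0⊕0⊕0⊕1⊕0⊕1⊕1⊕0⊕0⊕1⊕1⊕0⊕0 = 0
s8 (pos 8,9,10,11,12,13,14,15,24,25,26,27,28,29,30,31): 0⊕0⊕1⊕1⊕0⊕0⊕1⊕0⊕0⊕0⊕1⊕0⊕1⊕1⊕0⊕0 = 0
s16 (pos 16,17,18,19,20,21,22,23,24,25,26,27,28,29,30,31): 0⊕1⊕0⊕0⊕1⊕1⊕0⊕0⊕0⊕0⊕1⊕0⊕1⊕1⊕0⊕0 = 0
Syndrome s16…s1 = 00000 → no error.
Read data bits from positions 3,5,6,7,9,10,11,12,13,14,15,17,18,19,20,21,22,23,24,25,26,27,28,29,30,31: 11000110010100110000101100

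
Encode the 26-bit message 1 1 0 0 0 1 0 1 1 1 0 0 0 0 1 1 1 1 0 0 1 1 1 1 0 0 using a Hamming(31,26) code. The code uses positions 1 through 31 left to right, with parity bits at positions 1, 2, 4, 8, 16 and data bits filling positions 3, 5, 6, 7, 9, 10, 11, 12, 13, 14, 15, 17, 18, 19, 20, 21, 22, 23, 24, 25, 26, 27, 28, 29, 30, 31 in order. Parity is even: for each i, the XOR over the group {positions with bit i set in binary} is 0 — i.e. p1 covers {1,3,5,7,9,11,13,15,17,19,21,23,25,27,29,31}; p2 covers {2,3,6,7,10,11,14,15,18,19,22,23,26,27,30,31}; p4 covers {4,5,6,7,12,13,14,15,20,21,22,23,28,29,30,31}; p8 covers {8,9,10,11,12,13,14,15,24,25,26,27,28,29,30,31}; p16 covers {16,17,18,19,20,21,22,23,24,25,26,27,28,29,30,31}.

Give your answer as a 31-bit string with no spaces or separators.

1110100001011100000111100111100

Place data at non-parity positions: p1 p2 1 p4 1 0 0 p8 0 1 0 1 1 1 0 p16 0 0 0 1 1 1 1 0 0 1 1 1 1 0 0
p1 (pos 1,3,5,7,9,11,13,15,17,19,21,23,25,27,29,31): XOR of data positions = 1⊕1⊕0⊕0⊕0⊕1⊕0⊕0⊕0⊕1⊕1⊕0⊕1⊕1⊕0 = 1
p2 (pos 2,3,6,7,10,11,14,15,18,19,22,23,26,27,30,31): XOR of data positions = 1⊕0⊕0⊕1⊕0⊕1⊕0⊕0⊕0⊕1⊕1⊕1⊕1⊕0⊕0 = 1
p4 (pos 4,5,6,7,12,13,14,15,20,21,22,23,28,29,30,31): XOR of data positions = 1⊕0⊕0⊕1⊕1⊕1⊕0⊕1⊕1⊕1⊕1⊕1⊕1⊕0⊕0 = 0
p8 (pos 8,9,10,11,12,13,14,15,24,25,26,27,28,29,30,31): XOR of data positions = 0⊕1⊕0⊕1⊕1⊕1⊕0⊕0⊕0⊕1⊕1⊕1⊕1⊕0⊕0 = 0
p16 (pos 16,17,18,19,20,21,22,23,24,25,26,27,28,29,30,31): XOR of data positions = 0⊕0⊕0⊕1⊕1⊕1⊕1⊕0⊕0⊕1⊕1⊕1⊕1⊕0⊕0 = 0
Codeword: 1110100001011100000111100111100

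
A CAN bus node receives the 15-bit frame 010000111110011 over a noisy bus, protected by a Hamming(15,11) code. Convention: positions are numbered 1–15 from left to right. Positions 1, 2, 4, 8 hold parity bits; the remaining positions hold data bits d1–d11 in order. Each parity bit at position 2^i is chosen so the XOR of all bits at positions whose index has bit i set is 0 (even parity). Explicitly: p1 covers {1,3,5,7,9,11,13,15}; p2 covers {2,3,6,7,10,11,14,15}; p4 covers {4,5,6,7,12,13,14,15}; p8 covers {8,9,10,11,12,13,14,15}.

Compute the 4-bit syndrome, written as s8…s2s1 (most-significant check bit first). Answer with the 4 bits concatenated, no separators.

0100

s1 (pos 1,3,5,7,9,11,13,15): 0⊕0⊕0⊕1⊕1⊕1⊕0⊕1 = 0
s2 (pos 2,3,6,7,10,11,14,15): 1⊕0⊕0⊕1⊕1⊕1⊕1⊕1 = 0
s4 (pos 4,5,6,7,12,13,14,15): 0⊕0⊕0⊕1⊕0⊕0⊕1⊕1 = 1
s8 (pos 8,9,10,11,12,13,14,15): 1⊕1⊕1⊕1⊕0⊕0⊕1⊕1 = 0
Syndrome s8…s1 = 0100 → error at position 4.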